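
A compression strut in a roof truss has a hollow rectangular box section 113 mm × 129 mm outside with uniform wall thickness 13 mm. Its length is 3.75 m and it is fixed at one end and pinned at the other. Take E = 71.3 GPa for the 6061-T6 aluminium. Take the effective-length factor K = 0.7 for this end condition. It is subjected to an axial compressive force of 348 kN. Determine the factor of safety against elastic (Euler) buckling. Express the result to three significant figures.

Inner dimensions: h_i = 129 − 2×13 = 103.0 mm, b_i = 113 − 2×13 = 87.00 mm
Weak-axis I_min = (h_o·b_o³ − h_i·b_i³)/12 with b_o = 113, b_i = 87.00 mm (shorter outer/inner sides).
I_min = (129×113³ − 103.0×87.00³)/12 = 9.859×10^6 mm⁴
I = 9.859×10^6 mm⁴ = 9.859×10^-6 m⁴
Effective length L_e = K·L = 0.7 × 3.75 = 2.625 m
P_cr = π²EI / L_e² = π² × 71.3×10⁹ × 9.859×10^-6 / 2.625² = 1.007×10^6 N
Factor of safety n = P_cr / P = 1006.8 / 348 = 2.89

n ≈ 2.89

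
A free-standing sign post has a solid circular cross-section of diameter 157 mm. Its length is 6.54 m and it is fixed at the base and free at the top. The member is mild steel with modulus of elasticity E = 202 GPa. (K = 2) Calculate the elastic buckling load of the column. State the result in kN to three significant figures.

I = πd⁴/64 = π×157⁴/64 = 2.982×10^7 mm⁴
I = 2.982×10^7 mm⁴ = 2.982×10^-5 m⁴
Effective length L_e = K·L = 2 × 6.54 = 13.08 m
P_cr = π²EI / L_e² = π² × 202×10⁹ × 2.982×10^-5 / 13.08² = 3.475×10^5 N

P_cr ≈ 348 kN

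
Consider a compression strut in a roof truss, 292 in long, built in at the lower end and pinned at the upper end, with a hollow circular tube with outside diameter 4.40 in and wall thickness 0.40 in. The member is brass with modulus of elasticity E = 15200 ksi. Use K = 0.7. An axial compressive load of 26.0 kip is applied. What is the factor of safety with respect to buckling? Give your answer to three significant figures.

n ≈ 1.40

Inner diameter d_i = 4.40 − 2×0.40 = 3.600 in
I = π(d_o⁴ − d_i⁴)/64 = π(4.40⁴ − 3.600⁴)/64 = 10.15 in⁴
Effective length L_e = K·L = 0.7 × 292 = 204.4 in
P_cr = π²EI / L_e² = π² × 15200×10³ × 10.15 / 204.4² = 3.646×10^4 lb
Factor of safety n = P_cr / P = 36.459 / 26.0 = 1.40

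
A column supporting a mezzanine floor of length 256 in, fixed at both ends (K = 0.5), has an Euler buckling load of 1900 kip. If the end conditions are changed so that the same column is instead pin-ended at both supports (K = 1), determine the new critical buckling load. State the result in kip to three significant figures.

P_cr ∝ 1/K², so P_cr,new = P_cr,old × (K_old/K_new)² = 1900 × (0.5/1)²
= 1900 × 0.2500 = 475 kip

P_cr ≈ 475 kip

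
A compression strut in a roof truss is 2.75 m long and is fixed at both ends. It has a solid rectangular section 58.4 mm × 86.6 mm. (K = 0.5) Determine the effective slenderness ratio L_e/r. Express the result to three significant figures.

Buckling occurs about the weak axis: I_min = h·b³/12 with b = 58.4 mm (the shorter side).
I_min = 86.6×58.4³/12 = 1.437×10^6 mm⁴
A = 5.057×10^3 mm²;  r_min = √(I/A) = √(1.437×10^6/5.057×10^3) = 16.86 mm
L_e = K·L = 0.5 × 2.75 m = 1.375 m = 1375.0 mm
λ = L_e / r_min = 1375.0 / 16.86 = 81.6

λ ≈ 81.6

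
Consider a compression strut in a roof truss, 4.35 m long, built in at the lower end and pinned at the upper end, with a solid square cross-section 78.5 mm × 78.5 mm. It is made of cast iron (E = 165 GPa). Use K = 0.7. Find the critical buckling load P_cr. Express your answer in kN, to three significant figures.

P_cr ≈ 556 kN

I = a⁴/12 = 78.5⁴/12 = 3.164×10^6 mm⁴
I = 3.164×10^6 mm⁴ = 3.164×10^-6 m⁴
Effective length L_e = K·L = 0.7 × 4.35 = 3.045 m
P_cr = π²EI / L_e² = π² × 165×10⁹ × 3.164×10^-6 / 3.045² = 5.558×10^5 N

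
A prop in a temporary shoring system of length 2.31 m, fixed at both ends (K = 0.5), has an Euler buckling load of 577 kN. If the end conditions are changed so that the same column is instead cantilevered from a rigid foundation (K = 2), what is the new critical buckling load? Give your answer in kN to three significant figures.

P_cr ≈ 36.1 kN

P_cr ∝ 1/K², so P_cr,new = P_cr,old × (K_old/K_new)² = 577 × (0.5/2)²
= 577 × 0.06250 = 36.1 kN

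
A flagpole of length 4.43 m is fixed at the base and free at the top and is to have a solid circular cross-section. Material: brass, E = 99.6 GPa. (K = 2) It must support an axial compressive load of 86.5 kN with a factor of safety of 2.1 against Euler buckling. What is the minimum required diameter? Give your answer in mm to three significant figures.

d ≈ 131 mm

Required P_cr = n·P = 2.1 × 86.5 = 181.6 kN
L_e = K·L = 2 × 4.43 = 8.860 m
Required I = P_cr·L_e²/(π²E) = 1.817×10^5 × 8.860² / (π² × 9.96×10^10) = 1.451×10^-5 m⁴
I_req = 1.451×10^7 mm⁴
Solid circle: I = πd⁴/64  ⇒  d = (64I/π)^(1/4) = (64×1.451×10^7/π)^(1/4) = 131 mm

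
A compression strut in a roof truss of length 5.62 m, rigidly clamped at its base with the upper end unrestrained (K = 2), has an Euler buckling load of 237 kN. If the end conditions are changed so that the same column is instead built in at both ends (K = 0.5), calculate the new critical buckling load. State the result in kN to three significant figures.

P_cr ≈ 3790 kN

P_cr ∝ 1/K², so P_cr,new = P_cr,old × (K_old/K_new)² = 237 × (2/0.5)²
= 237 × 16.00 = 3790 kN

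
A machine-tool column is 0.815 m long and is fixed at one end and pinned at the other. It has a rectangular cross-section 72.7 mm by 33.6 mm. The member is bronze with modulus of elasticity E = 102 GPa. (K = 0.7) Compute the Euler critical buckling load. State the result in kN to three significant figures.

Buckling occurs about the weak axis: I_min = h·b³/12 with b = 33.6 mm (the shorter side).
I_min = 72.7×33.6³/12 = 2.298×10^5 mm⁴
I = 2.298×10^5 mm⁴ = 2.298×10^-7 m⁴
Effective length L_e = K·L = 0.7 × 0.815 = 0.5705 m
P_cr = π²EI / L_e² = π² × 102×10⁹ × 2.298×10^-7 / 0.5705² = 7.108×10^5 N

P_cr ≈ 711 kN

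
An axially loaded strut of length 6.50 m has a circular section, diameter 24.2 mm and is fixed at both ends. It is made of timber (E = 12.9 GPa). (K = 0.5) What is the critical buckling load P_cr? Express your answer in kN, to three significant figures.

P_cr ≈ 0.203 kN

I = πd⁴/64 = π×24.2⁴/64 = 1.684×10^4 mm⁴
I = 1.684×10^4 mm⁴ = 1.684×10^-8 m⁴
Effective length L_e = K·L = 0.5 × 6.50 = 3.250 m
P_cr = π²EI / L_e² = π² × 12.9×10⁹ × 1.684×10^-8 / 3.250² = 202.9 N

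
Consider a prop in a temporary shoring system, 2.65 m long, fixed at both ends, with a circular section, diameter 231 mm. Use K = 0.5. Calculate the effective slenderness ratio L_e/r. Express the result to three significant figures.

For a solid circle r = d/4 = 231/4 = 57.75 mm
L_e = K·L = 0.5 × 2.65 m = 1.325 m = 1325.0 mm
λ = L_e / r_min = 1325.0 / 57.75 = 22.9

λ ≈ 22.9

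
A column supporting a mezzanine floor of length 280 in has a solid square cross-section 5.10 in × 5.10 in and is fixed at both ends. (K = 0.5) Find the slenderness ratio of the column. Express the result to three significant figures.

For a square r = a/√12 = 5.10/√12 = 1.472 in
L_e = K·L = 0.5 × 280 = 140.0 in
λ = L_e / r_min = 140.00 / 1.472 = 95.1

λ ≈ 95.1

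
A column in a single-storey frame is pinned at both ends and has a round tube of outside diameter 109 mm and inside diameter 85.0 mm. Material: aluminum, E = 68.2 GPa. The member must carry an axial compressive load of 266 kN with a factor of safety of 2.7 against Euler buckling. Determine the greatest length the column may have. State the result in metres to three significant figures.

L_max ≈ 2.02 m

d_o = 109 mm, d_i = 85.0 mm
I = π(d_o⁴ − d_i⁴)/64 = π(109⁴ − 85.00⁴)/64 = 4.367×10^6 mm⁴
I = 4.367×10^-6 m⁴
Required critical load P_cr = n·P = 2.7 × 266 = 718.2 kN = 7.182×10^5 N
From P_cr = π²EI/(K·L)²:  L = (1/K)·√(π²EI/P_cr) = (1/1)·√(π²×6.82×10^10×4.367×10^-6/7.182×10^5)
L = 2.02 m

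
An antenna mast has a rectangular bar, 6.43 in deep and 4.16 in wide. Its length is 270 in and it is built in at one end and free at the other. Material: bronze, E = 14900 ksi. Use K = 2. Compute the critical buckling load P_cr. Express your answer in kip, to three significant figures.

P_cr ≈ 19.5 kip

Buckling occurs about the weak axis: I_min = h·b³/12 with b = 4.16 in (the shorter side).
I_min = 6.43×4.16³/12 = 38.58 in⁴
Effective length L_e = K·L = 2 × 270 = 540.0 in
P_cr = π²EI / L_e² = π² × 14900×10³ × 38.58 / 540.0² = 1.945×10^4 lb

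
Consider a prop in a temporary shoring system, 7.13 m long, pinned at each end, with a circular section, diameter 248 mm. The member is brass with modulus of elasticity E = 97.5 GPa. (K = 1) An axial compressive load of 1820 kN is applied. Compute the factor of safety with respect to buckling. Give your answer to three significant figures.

n ≈ 1.93

I = πd⁴/64 = π×248⁴/64 = 1.857×10^8 mm⁴
I = 1.857×10^8 mm⁴ = 1.857×10^-4 m⁴
Effective length L_e = K·L = 1 × 7.13 = 7.130 m
P_cr = π²EI / L_e² = π² × 97.5×10⁹ × 1.857×10^-4 / 7.130² = 3.515×10^6 N
Factor of safety n = P_cr / P = 3514.8 / 1820 = 1.93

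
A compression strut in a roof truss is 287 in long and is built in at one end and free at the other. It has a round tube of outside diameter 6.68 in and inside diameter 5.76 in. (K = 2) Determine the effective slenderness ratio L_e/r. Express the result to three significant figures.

d_o = 6.68 in, d_i = 5.76 in
I = π(d_o⁴ − d_i⁴)/64 = π(6.68⁴ − 5.760⁴)/64 = 43.71 in⁴
A = 8.989 in²;  r_min = √(I/A) = √(43.71/8.989) = 2.205 in
L_e = K·L = 2 × 287 = 574.0 in
λ = L_e / r_min = 574.00 / 2.205 = 260

λ ≈ 260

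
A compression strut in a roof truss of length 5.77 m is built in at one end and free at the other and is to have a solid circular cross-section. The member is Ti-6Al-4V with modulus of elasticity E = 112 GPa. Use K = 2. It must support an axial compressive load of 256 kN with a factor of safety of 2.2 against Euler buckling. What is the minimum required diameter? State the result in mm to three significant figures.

d ≈ 193 mm

Required P_cr = n·P = 2.2 × 256 = 563.2 kN
L_e = K·L = 2 × 5.77 = 11.54 m
Required I = P_cr·L_e²/(π²E) = 5.632×10^5 × 11.54² / (π² × 1.12×10^11) = 6.785×10^-5 m⁴
I_req = 6.785×10^7 mm⁴
Solid circle: I = πd⁴/64  ⇒  d = (64I/π)^(1/4) = (64×6.785×10^7/π)^(1/4) = 193 mm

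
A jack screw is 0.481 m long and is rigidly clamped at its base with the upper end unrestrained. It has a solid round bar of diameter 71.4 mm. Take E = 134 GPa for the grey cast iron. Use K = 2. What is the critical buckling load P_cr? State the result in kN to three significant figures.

I = πd⁴/64 = π×71.4⁴/64 = 1.276×10^6 mm⁴
I = 1.276×10^6 mm⁴ = 1.276×10^-6 m⁴
Effective length L_e = K·L = 2 × 0.481 = 0.9620 m
P_cr = π²EI / L_e² = π² × 134×10⁹ × 1.276×10^-6 / 0.9620² = 1.823×10^6 N

P_cr ≈ 1820 kN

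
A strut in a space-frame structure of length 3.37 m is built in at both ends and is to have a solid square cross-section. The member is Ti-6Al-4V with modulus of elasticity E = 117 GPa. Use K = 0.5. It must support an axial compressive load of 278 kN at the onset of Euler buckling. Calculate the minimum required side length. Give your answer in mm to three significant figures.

a ≈ 53.5 mm

L_e = K·L = 0.5 × 3.37 = 1.685 m
Required I = P_cr·L_e²/(π²E) = 2.780×10^5 × 1.685² / (π² × 1.17×10^11) = 6.835×10^-7 m⁴
I_req = 6.835×10^5 mm⁴
Solid square: I = a⁴/12  ⇒  a = (12I)^(1/4) = (12×6.835×10^5)^(1/4) = 53.5 mm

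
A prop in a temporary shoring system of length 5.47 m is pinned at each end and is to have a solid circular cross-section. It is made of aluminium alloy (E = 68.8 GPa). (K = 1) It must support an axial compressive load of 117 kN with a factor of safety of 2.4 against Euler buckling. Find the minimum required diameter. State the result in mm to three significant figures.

Required P_cr = n·P = 2.4 × 117 = 280.8 kN
L_e = K·L = 1 × 5.47 = 5.470 m
Required I = P_cr·L_e²/(π²E) = 2.808×10^5 × 5.470² / (π² × 6.88×10^10) = 1.237×10^-5 m⁴
I_req = 1.237×10^7 mm⁴
Solid circle: I = πd⁴/64  ⇒  d = (64I/π)^(1/4) = (64×1.237×10^7/π)^(1/4) = 126 mm

d ≈ 126 mm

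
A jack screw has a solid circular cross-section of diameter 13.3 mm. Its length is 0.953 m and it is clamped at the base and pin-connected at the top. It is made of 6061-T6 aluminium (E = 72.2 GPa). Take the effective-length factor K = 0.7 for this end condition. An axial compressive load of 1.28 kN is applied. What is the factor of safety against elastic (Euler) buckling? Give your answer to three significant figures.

I = πd⁴/64 = π×13.3⁴/64 = 1.536×10^3 mm⁴
I = 1.536×10^3 mm⁴ = 1.536×10^-9 m⁴
Effective length L_e = K·L = 0.7 × 0.953 = 0.6671 m
P_cr = π²EI / L_e² = π² × 72.2×10⁹ × 1.536×10^-9 / 0.6671² = 2.459×10^3 N
Factor of safety n = P_cr / P = 2.4594 / 1.28 = 1.92

n ≈ 1.92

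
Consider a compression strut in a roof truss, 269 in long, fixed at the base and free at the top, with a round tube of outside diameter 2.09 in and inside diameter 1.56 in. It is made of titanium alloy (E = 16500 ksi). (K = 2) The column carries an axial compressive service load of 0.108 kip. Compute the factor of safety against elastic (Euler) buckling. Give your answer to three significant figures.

d_o = 2.09 in, d_i = 1.56 in
I = π(d_o⁴ − d_i⁴)/64 = π(2.09⁴ − 1.560⁴)/64 = 0.6459 in⁴
Effective length L_e = K·L = 2 × 269 = 538.0 in
P_cr = π²EI / L_e² = π² × 16500×10³ × 0.6459 / 538.0² = 363.4 lb
Factor of safety n = P_cr / P = 0.36339 / 0.108 = 3.36

n ≈ 3.36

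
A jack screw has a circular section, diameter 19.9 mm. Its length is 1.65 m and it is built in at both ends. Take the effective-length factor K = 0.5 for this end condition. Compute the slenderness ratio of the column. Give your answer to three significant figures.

λ ≈ 166

For a solid circle r = d/4 = 19.9/4 = 4.975 mm
L_e = K·L = 0.5 × 1.65 m = 0.8250 m = 825.00 mm
λ = L_e / r_min = 825.00 / 4.975 = 166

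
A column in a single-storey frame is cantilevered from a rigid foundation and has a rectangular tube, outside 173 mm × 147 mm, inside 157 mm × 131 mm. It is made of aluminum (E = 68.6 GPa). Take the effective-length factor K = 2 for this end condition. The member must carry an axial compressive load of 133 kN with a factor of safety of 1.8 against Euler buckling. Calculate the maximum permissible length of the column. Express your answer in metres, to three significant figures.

L_max ≈ 3.40 m

Weak-axis I_min = (h_o·b_o³ − h_i·b_i³)/12 with b_o = 147, b_i = 131.0 mm (shorter outer/inner sides).
I_min = (173×147³ − 157.0×131.0³)/12 = 1.638×10^7 mm⁴
I = 1.638×10^-5 m⁴
Required critical load P_cr = n·P = 1.8 × 133 = 239.4 kN = 2.394×10^5 N
From P_cr = π²EI/(K·L)²:  L = (1/K)·√(π²EI/P_cr) = (1/2)·√(π²×6.86×10^10×1.638×10^-5/2.394×10^5)
L = 3.40 m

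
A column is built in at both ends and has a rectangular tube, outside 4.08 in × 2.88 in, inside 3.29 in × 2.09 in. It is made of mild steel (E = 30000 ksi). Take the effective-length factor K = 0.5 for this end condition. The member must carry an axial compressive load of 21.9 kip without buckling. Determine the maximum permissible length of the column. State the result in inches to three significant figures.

L_max ≈ 551 in

Weak-axis I_min = (h_o·b_o³ − h_i·b_i³)/12 with b_o = 2.88, b_i = 2.090 in (shorter outer/inner sides).
I_min = (4.08×2.88³ − 3.290×2.090³)/12 = 5.619 in⁴
At the buckling limit P_cr = P = 2.190×10^4 lb
From P_cr = π²EI/(K·L)²:  L = (1/K)·√(π²EI/P_cr) = (1/0.5)·√(π²×3.00×10^7×5.619/2.190×10^4)
L = 551 in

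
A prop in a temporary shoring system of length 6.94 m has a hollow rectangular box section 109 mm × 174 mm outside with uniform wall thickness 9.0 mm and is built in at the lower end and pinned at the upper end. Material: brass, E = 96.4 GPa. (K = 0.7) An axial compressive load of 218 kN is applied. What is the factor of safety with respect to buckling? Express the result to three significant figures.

n ≈ 1.66

Inner dimensions: h_i = 174 − 2×9.0 = 156.0 mm, b_i = 109 − 2×9.0 = 91.00 mm
Weak-axis I_min = (h_o·b_o³ − h_i·b_i³)/12 with b_o = 109, b_i = 91.00 mm (shorter outer/inner sides).
I_min = (174×109³ − 156.0×91.00³)/12 = 8.981×10^6 mm⁴
I = 8.981×10^6 mm⁴ = 8.981×10^-6 m⁴
Effective length L_e = K·L = 0.7 × 6.94 = 4.858 m
P_cr = π²EI / L_e² = π² × 96.4×10⁹ × 8.981×10^-6 / 4.858² = 3.621×10^5 N
Factor of safety n = P_cr / P = 362.08 / 218 = 1.66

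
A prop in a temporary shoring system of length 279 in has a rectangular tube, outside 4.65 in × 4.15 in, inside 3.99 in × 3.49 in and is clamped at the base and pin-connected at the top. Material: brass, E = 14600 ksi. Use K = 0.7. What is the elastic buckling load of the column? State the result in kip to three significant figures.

P_cr ≈ 51.2 kip

Weak-axis I_min = (h_o·b_o³ − h_i·b_i³)/12 with b_o = 4.15, b_i = 3.490 in (shorter outer/inner sides).
I_min = (4.65×4.15³ − 3.990×3.490³)/12 = 13.56 in⁴
Effective length L_e = K·L = 0.7 × 279 = 195.3 in
P_cr = π²EI / L_e² = π² × 14600×10³ × 13.56 / 195.3² = 5.123×10^4 lb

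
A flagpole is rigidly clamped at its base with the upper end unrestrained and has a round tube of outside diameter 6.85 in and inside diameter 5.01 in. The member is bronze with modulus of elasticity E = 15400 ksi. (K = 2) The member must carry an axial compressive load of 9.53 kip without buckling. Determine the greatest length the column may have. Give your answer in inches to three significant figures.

L_max ≈ 555 in

d_o = 6.85 in, d_i = 5.01 in
I = π(d_o⁴ − d_i⁴)/64 = π(6.85⁴ − 5.010⁴)/64 = 77.15 in⁴
At the buckling limit P_cr = P = 9.530×10^3 lb
From P_cr = π²EI/(K·L)²:  L = (1/K)·√(π²EI/P_cr) = (1/2)·√(π²×1.54×10^7×77.15/9.530×10^3)
L = 555 in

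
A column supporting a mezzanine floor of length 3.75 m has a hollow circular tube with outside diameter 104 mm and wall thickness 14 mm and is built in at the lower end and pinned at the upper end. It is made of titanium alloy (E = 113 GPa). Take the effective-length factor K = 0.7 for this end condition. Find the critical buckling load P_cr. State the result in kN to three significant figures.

Inner diameter d_i = 104 − 2×14 = 76.00 mm
I = π(d_o⁴ − d_i⁴)/64 = π(104⁴ − 76.00⁴)/64 = 4.105×10^6 mm⁴
I = 4.105×10^6 mm⁴ = 4.105×10^-6 m⁴
Effective length L_e = K·L = 0.7 × 3.75 = 2.625 m
P_cr = π²EI / L_e² = π² × 113×10⁹ × 4.105×10^-6 / 2.625² = 6.644×10^5 N

P_cr ≈ 664 kN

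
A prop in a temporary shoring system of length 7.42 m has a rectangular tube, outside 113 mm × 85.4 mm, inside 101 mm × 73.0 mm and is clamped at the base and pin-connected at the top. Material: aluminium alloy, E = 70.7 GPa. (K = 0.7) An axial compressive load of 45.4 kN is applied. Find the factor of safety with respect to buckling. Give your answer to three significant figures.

n ≈ 1.48

Weak-axis I_min = (h_o·b_o³ − h_i·b_i³)/12 with b_o = 85.4, b_i = 73.00 mm (shorter outer/inner sides).
I_min = (113×85.4³ − 101.0×73.00³)/12 = 2.591×10^6 mm⁴
I = 2.591×10^6 mm⁴ = 2.591×10^-6 m⁴
Effective length L_e = K·L = 0.7 × 7.42 = 5.194 m
P_cr = π²EI / L_e² = π² × 70.7×10⁹ × 2.591×10^-6 / 5.194² = 6.701×10^4 N
Factor of safety n = P_cr / P = 67.012 / 45.4 = 1.48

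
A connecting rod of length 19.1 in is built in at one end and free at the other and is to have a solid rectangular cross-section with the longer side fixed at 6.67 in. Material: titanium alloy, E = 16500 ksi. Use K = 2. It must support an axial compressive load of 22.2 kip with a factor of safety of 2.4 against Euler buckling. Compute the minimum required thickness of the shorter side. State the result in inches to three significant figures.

Required P_cr = n·P = 2.4 × 22.2 = 53.28 kip
L_e = K·L = 2 × 19.1 = 38.20 in
Required I = P_cr·L_e²/(π²E) = 5.328×10^4 × 38.20² / (π² × 1.65×10^7) = 0.4774 in⁴
Rectangle, weak axis: I_min = h·b³/12 with h = 6.67 in fixed  ⇒  b = (12I/h)^(1/3) = 0.951 in

b ≈ 0.951 in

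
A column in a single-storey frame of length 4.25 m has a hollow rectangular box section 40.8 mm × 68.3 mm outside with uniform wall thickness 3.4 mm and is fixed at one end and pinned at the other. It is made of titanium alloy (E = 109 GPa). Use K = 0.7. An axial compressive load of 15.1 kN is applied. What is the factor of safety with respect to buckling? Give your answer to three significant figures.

n ≈ 1.49

Inner dimensions: h_i = 68.3 − 2×3.4 = 61.50 mm, b_i = 40.8 − 2×3.4 = 34.00 mm
Weak-axis I_min = (h_o·b_o³ − h_i·b_i³)/12 with b_o = 40.8, b_i = 34.00 mm (shorter outer/inner sides).
I_min = (68.3×40.8³ − 61.50×34.00³)/12 = 1.851×10^5 mm⁴
I = 1.851×10^5 mm⁴ = 1.851×10^-7 m⁴
Effective length L_e = K·L = 0.7 × 4.25 = 2.975 m
P_cr = π²EI / L_e² = π² × 109×10⁹ × 1.851×10^-7 / 2.975² = 2.250×10^4 N
Factor of safety n = P_cr / P = 22.502 / 15.1 = 1.49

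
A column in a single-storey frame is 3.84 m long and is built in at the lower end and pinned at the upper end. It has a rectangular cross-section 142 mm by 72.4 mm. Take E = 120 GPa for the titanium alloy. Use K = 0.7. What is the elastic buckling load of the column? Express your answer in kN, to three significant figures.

P_cr ≈ 736 kN

Buckling occurs about the weak axis: I_min = h·b³/12 with b = 72.4 mm (the shorter side).
I_min = 142×72.4³/12 = 4.491×10^6 mm⁴
I = 4.491×10^6 mm⁴ = 4.491×10^-6 m⁴
Effective length L_e = K·L = 0.7 × 3.84 = 2.688 m
P_cr = π²EI / L_e² = π² × 120×10⁹ × 4.491×10^-6 / 2.688² = 7.361×10^5 N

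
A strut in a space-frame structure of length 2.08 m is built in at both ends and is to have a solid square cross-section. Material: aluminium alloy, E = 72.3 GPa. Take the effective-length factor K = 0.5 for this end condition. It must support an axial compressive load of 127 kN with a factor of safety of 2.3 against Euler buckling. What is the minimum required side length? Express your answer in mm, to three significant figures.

Required P_cr = n·P = 2.3 × 127 = 292.1 kN
L_e = K·L = 0.5 × 2.08 = 1.040 m
Required I = P_cr·L_e²/(π²E) = 2.921×10^5 × 1.040² / (π² × 7.23×10^10) = 4.428×10^-7 m⁴
I_req = 4.428×10^5 mm⁴
Solid square: I = a⁴/12  ⇒  a = (12I)^(1/4) = (12×4.428×10^5)^(1/4) = 48.0 mm

a ≈ 48.0 mm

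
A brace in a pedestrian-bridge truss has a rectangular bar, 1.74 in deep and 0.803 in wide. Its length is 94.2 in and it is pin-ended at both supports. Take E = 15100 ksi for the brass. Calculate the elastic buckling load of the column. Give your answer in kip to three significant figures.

P_cr ≈ 1.26 kip

Buckling occurs about the weak axis: I_min = h·b³/12 with b = 0.803 in (the shorter side).
I_min = 1.74×0.803³/12 = 7.508×10^-2 in⁴
Effective length L_e = K·L = 1 × 94.2 = 94.20 in
P_cr = π²EI / L_e² = π² × 15100×10³ × 7.508×10^-2 / 94.20² = 1.261×10^3 lb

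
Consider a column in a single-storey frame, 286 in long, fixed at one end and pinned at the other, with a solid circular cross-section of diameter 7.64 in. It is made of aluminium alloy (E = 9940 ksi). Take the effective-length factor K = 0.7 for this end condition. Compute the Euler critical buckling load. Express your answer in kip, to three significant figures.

P_cr ≈ 409 kip

I = πd⁴/64 = π×7.64⁴/64 = 167.2 in⁴
Effective length L_e = K·L = 0.7 × 286 = 200.2 in
P_cr = π²EI / L_e² = π² × 9940×10³ × 167.2 / 200.2² = 4.094×10^5 lb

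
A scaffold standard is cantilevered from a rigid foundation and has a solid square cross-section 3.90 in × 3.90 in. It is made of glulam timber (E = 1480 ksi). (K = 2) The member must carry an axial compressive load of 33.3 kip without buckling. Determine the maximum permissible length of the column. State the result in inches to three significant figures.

L_max ≈ 46.0 in

I = a⁴/12 = 3.90⁴/12 = 19.28 in⁴
At the buckling limit P_cr = P = 3.330×10^4 lb
From P_cr = π²EI/(K·L)²:  L = (1/K)·√(π²EI/P_cr) = (1/2)·√(π²×1.48×10^6×19.28/3.330×10^4)
L = 46.0 in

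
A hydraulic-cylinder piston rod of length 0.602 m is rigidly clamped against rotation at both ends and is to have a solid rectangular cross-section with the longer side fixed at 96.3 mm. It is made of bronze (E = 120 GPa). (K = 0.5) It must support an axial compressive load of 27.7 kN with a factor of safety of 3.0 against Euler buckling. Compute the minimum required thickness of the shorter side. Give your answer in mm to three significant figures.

Required P_cr = n·P = 3.0 × 27.7 = 83.10 kN
L_e = K·L = 0.5 × 0.602 = 0.3010 m
Required I = P_cr·L_e²/(π²E) = 8.310×10^4 × 0.3010² / (π² × 1.20×10^11) = 6.357×10^-9 m⁴
I_req = 6.357×10^3 mm⁴
Rectangle, weak axis: I_min = h·b³/12 with h = 96.3 mm fixed  ⇒  b = (12I/h)^(1/3) = 9.25 mm

b ≈ 9.25 mm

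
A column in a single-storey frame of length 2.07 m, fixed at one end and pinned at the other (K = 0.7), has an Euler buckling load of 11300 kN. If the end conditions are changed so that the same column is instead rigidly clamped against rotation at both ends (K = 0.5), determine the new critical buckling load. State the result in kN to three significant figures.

P_cr ≈ 22100 kN

P_cr ∝ 1/K², so P_cr,new = P_cr,old × (K_old/K_new)² = 11300 × (0.7/0.5)²
= 11300 × 1.960 = 22100 kN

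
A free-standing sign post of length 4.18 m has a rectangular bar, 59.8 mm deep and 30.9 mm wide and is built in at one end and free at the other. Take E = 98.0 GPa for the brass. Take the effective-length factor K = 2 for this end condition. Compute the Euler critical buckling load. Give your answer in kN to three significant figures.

P_cr ≈ 2.03 kN

Buckling occurs about the weak axis: I_min = h·b³/12 with b = 30.9 mm (the shorter side).
I_min = 59.8×30.9³/12 = 1.470×10^5 mm⁴
I = 1.470×10^5 mm⁴ = 1.470×10^-7 m⁴
Effective length L_e = K·L = 2 × 4.18 = 8.360 m
P_cr = π²EI / L_e² = π² × 98.0×10⁹ × 1.470×10^-7 / 8.360² = 2.035×10^3 N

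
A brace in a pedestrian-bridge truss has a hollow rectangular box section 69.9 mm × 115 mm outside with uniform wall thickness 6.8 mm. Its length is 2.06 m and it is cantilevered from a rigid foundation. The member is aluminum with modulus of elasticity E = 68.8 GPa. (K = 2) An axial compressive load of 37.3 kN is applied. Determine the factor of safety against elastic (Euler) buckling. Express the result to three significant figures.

Inner dimensions: h_i = 115 − 2×6.8 = 101.4 mm, b_i = 69.9 − 2×6.8 = 56.30 mm
Weak-axis I_min = (h_o·b_o³ − h_i·b_i³)/12 with b_o = 69.9, b_i = 56.30 mm (shorter outer/inner sides).
I_min = (115×69.9³ − 101.4×56.30³)/12 = 1.765×10^6 mm⁴
I = 1.765×10^6 mm⁴ = 1.765×10^-6 m⁴
Effective length L_e = K·L = 2 × 2.06 = 4.120 m
P_cr = π²EI / L_e² = π² × 68.8×10⁹ × 1.765×10^-6 / 4.120² = 7.061×10^4 N
Factor of safety n = P_cr / P = 70.609 / 37.3 = 1.89

n ≈ 1.89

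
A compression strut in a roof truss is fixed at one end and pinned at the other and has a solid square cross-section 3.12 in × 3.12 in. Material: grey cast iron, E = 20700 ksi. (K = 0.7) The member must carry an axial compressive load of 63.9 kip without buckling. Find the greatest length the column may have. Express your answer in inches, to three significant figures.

I = a⁴/12 = 3.12⁴/12 = 7.897 in⁴
At the buckling limit P_cr = P = 6.390×10^4 lb
From P_cr = π²EI/(K·L)²:  L = (1/K)·√(π²EI/P_cr) = (1/0.7)·√(π²×2.07×10^7×7.897/6.390×10^4)
L = 227 in

L_max ≈ 227 in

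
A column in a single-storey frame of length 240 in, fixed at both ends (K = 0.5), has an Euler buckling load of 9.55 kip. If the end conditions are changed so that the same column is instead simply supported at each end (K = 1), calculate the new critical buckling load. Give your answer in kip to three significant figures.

P_cr ∝ 1/K², so P_cr,new = P_cr,old × (K_old/K_new)² = 9.55 × (0.5/1)²
= 9.55 × 0.2500 = 2.39 kip

P_cr ≈ 2.39 kip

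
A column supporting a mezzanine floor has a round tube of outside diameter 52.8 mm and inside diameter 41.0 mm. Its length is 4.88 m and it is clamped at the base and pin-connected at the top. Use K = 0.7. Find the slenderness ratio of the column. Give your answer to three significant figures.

λ ≈ 204

d_o = 52.8 mm, d_i = 41.0 mm
I = π(d_o⁴ − d_i⁴)/64 = π(52.8⁴ − 41.00⁴)/64 = 2.428×10^5 mm⁴
A = 869.3 mm²;  r_min = √(I/A) = √(2.428×10^5/869.3) = 16.71 mm
L_e = K·L = 0.7 × 4.88 m = 3.416 m = 3416.0 mm
λ = L_e / r_min = 3416.0 / 16.71 = 204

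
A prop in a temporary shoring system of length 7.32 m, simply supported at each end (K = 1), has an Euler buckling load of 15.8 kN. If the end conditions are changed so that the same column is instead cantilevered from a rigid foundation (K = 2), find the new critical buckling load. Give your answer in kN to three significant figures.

P_cr ≈ 3.95 kN

P_cr ∝ 1/K², so P_cr,new = P_cr,old × (K_old/K_new)² = 15.8 × (1/2)²
= 15.8 × 0.2500 = 3.95 kN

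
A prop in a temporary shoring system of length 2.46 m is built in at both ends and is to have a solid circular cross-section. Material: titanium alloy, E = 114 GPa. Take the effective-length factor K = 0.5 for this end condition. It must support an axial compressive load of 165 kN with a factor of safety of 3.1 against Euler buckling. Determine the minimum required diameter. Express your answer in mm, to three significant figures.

Required P_cr = n·P = 3.1 × 165 = 511.5 kN
L_e = K·L = 0.5 × 2.46 = 1.230 m
Required I = P_cr·L_e²/(π²E) = 5.115×10^5 × 1.230² / (π² × 1.14×10^11) = 6.878×10^-7 m⁴
I_req = 6.878×10^5 mm⁴
Solid circle: I = πd⁴/64  ⇒  d = (64I/π)^(1/4) = (64×6.878×10^5/π)^(1/4) = 61.2 mm

d ≈ 61.2 mm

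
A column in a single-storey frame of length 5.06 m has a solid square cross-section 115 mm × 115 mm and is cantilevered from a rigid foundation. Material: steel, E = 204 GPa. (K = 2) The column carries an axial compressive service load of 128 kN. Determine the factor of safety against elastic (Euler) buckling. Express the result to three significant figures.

I = a⁴/12 = 115⁴/12 = 1.458×10^7 mm⁴
I = 1.458×10^7 mm⁴ = 1.458×10^-5 m⁴
Effective length L_e = K·L = 2 × 5.06 = 10.12 m
P_cr = π²EI / L_e² = π² × 204×10⁹ × 1.458×10^-5 / 10.12² = 2.865×10^5 N
Factor of safety n = P_cr / P = 286.54 / 128 = 2.24

n ≈ 2.24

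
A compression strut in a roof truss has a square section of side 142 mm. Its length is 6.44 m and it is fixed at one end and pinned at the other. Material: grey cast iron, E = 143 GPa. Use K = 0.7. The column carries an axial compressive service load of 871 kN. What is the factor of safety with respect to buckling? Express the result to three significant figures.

n ≈ 2.70

I = a⁴/12 = 142⁴/12 = 3.388×10^7 mm⁴
I = 3.388×10^7 mm⁴ = 3.388×10^-5 m⁴
Effective length L_e = K·L = 0.7 × 6.44 = 4.508 m
P_cr = π²EI / L_e² = π² × 143×10⁹ × 3.388×10^-5 / 4.508² = 2.353×10^6 N
Factor of safety n = P_cr / P = 2353.1 / 871 = 2.70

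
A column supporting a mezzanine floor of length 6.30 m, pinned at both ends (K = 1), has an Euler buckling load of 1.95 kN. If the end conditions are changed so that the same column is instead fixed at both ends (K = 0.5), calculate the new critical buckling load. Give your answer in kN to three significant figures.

P_cr ≈ 7.80 kN

P_cr ∝ 1/K², so P_cr,new = P_cr,old × (K_old/K_new)² = 1.95 × (1/0.5)²
= 1.95 × 4.000 = 7.80 kN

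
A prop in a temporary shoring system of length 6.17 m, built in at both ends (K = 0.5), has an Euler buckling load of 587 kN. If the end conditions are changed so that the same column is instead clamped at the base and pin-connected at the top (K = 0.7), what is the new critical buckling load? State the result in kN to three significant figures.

P_cr ≈ 299 kN

P_cr ∝ 1/K², so P_cr,new = P_cr,old × (K_old/K_new)² = 587 × (0.5/0.7)²
= 587 × 0.5102 = 299 kN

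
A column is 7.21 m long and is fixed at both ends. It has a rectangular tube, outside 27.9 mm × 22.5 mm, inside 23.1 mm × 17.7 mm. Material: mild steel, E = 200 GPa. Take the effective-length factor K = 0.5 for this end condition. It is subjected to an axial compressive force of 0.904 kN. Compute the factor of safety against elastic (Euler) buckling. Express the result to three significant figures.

n ≈ 2.66

Weak-axis I_min = (h_o·b_o³ − h_i·b_i³)/12 with b_o = 22.5, b_i = 17.70 mm (shorter outer/inner sides).
I_min = (27.9×22.5³ − 23.10×17.70³)/12 = 1.581×10^4 mm⁴
I = 1.581×10^4 mm⁴ = 1.581×10^-8 m⁴
Effective length L_e = K·L = 0.5 × 7.21 = 3.605 m
P_cr = π²EI / L_e² = π² × 200×10⁹ × 1.581×10^-8 / 3.605² = 2.401×10^3 N
Factor of safety n = P_cr / P = 2.4011 / 0.904 = 2.66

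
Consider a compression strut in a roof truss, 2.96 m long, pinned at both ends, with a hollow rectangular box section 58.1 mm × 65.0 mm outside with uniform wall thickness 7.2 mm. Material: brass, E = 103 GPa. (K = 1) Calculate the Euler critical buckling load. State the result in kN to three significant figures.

Inner dimensions: h_i = 65.0 − 2×7.2 = 50.60 mm, b_i = 58.1 − 2×7.2 = 43.70 mm
Weak-axis I_min = (h_o·b_o³ − h_i·b_i³)/12 with b_o = 58.1, b_i = 43.70 mm (shorter outer/inner sides).
I_min = (65.0×58.1³ − 50.60×43.70³)/12 = 7.104×10^5 mm⁴
I = 7.104×10^5 mm⁴ = 7.104×10^-7 m⁴
Effective length L_e = K·L = 1 × 2.96 = 2.960 m
P_cr = π²EI / L_e² = π² × 103×10⁹ × 7.104×10^-7 / 2.960² = 8.243×10^4 N

P_cr ≈ 82.4 kN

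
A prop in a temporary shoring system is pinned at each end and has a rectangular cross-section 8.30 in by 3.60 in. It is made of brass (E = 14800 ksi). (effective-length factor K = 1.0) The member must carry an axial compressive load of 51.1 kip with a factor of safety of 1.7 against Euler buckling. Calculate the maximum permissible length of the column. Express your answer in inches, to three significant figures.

L_max ≈ 233 in

Buckling occurs about the weak axis: I_min = h·b³/12 with b = 3.60 in (the shorter side).
I_min = 8.30×3.60³/12 = 32.27 in⁴
Required critical load P_cr = n·P = 1.7 × 51.1 = 86.87 kip = 8.687×10^4 lb
From P_cr = π²EI/(K·L)²:  L = (1/K)·√(π²EI/P_cr) = (1/1)·√(π²×1.48×10^7×32.27/8.687×10^4)
L = 233 in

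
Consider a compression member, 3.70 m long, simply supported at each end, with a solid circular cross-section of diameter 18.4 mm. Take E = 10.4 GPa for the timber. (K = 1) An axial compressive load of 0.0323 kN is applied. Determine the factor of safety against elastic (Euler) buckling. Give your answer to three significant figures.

I = πd⁴/64 = π×18.4⁴/64 = 5.627×10^3 mm⁴
I = 5.627×10^3 mm⁴ = 5.627×10^-9 m⁴
Effective length L_e = K·L = 1 × 3.70 = 3.700 m
P_cr = π²EI / L_e² = π² × 10.4×10⁹ × 5.627×10^-9 / 3.700² = 42.19 N
Factor of safety n = P_cr / P = 0.042186 / 0.0323 = 1.31

n ≈ 1.31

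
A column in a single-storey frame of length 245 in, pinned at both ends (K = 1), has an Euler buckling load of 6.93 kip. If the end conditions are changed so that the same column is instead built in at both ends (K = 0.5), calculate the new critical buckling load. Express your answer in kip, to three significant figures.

P_cr ≈ 27.7 kip

P_cr ∝ 1/K², so P_cr,new = P_cr,old × (K_old/K_new)² = 6.93 × (1/0.5)²
= 6.93 × 4.000 = 27.7 kip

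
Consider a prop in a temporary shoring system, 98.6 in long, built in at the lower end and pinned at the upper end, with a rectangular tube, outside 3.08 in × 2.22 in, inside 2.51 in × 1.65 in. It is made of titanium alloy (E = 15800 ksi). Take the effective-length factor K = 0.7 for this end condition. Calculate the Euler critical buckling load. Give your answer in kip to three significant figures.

P_cr ≈ 61.2 kip

Weak-axis I_min = (h_o·b_o³ − h_i·b_i³)/12 with b_o = 2.22, b_i = 1.650 in (shorter outer/inner sides).
I_min = (3.08×2.22³ − 2.510×1.650³)/12 = 1.869 in⁴
Effective length L_e = K·L = 0.7 × 98.6 = 69.02 in
P_cr = π²EI / L_e² = π² × 15800×10³ × 1.869 / 69.02² = 6.117×10^4 lb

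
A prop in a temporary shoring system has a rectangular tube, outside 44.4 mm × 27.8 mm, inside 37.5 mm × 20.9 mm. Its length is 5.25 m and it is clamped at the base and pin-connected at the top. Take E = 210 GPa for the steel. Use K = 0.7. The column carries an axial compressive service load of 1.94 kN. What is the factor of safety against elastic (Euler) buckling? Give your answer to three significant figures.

Weak-axis I_min = (h_o·b_o³ − h_i·b_i³)/12 with b_o = 27.8, b_i = 20.90 mm (shorter outer/inner sides).
I_min = (44.4×27.8³ − 37.50×20.90³)/12 = 5.097×10^4 mm⁴
I = 5.097×10^4 mm⁴ = 5.097×10^-8 m⁴
Effective length L_e = K·L = 0.7 × 5.25 = 3.675 m
P_cr = π²EI / L_e² = π² × 210×10⁹ × 5.097×10^-8 / 3.675² = 7.821×10^3 N
Factor of safety n = P_cr / P = 7.8213 / 1.94 = 4.03

n ≈ 4.03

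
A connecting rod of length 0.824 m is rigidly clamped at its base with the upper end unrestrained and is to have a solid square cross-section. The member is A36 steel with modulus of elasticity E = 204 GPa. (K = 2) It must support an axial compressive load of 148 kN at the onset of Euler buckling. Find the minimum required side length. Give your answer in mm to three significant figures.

a ≈ 39.3 mm

L_e = K·L = 2 × 0.824 = 1.648 m
Required I = P_cr·L_e²/(π²E) = 1.480×10^5 × 1.648² / (π² × 2.04×10^11) = 1.996×10^-7 m⁴
I_req = 1.996×10^5 mm⁴
Solid square: I = a⁴/12  ⇒  a = (12I)^(1/4) = (12×1.996×10^5)^(1/4) = 39.3 mm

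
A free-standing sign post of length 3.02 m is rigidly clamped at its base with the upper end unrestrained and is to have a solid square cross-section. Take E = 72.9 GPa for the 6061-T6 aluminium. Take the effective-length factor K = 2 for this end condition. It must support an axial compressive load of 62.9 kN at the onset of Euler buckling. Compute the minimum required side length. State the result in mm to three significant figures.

L_e = K·L = 2 × 3.02 = 6.040 m
Required I = P_cr·L_e²/(π²E) = 6.290×10^4 × 6.040² / (π² × 7.29×10^10) = 3.189×10^-6 m⁴
I_req = 3.189×10^6 mm⁴
Solid square: I = a⁴/12  ⇒  a = (12I)^(1/4) = (12×3.189×10^6)^(1/4) = 78.7 mm

a ≈ 78.7 mm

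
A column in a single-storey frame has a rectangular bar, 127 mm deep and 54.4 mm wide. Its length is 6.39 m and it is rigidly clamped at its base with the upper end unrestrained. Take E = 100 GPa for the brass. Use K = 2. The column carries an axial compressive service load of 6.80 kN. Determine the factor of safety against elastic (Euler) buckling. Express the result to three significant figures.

Buckling occurs about the weak axis: I_min = h·b³/12 with b = 54.4 mm (the shorter side).
I_min = 127×54.4³/12 = 1.704×10^6 mm⁴
I = 1.704×10^6 mm⁴ = 1.704×10^-6 m⁴
Effective length L_e = K·L = 2 × 6.39 = 12.78 m
P_cr = π²EI / L_e² = π² × 100×10⁹ × 1.704×10^-6 / 12.78² = 1.030×10^4 N
Factor of safety n = P_cr / P = 10.296 / 6.80 = 1.51

n ≈ 1.51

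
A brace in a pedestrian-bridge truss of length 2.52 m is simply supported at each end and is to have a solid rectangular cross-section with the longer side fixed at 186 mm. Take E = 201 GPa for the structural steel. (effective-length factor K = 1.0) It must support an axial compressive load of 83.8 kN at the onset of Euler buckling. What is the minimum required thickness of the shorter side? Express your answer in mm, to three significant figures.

L_e = K·L = 1 × 2.52 = 2.520 m
Required I = P_cr·L_e²/(π²E) = 8.380×10^4 × 2.520² / (π² × 2.01×10^11) = 2.683×10^-7 m⁴
I_req = 2.683×10^5 mm⁴
Rectangle, weak axis: I_min = h·b³/12 with h = 186 mm fixed  ⇒  b = (12I/h)^(1/3) = 25.9 mm

b ≈ 25.9 mm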